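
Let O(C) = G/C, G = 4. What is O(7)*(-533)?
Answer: -2132/7 ≈ -304.57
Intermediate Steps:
O(C) = 4/C
O(7)*(-533) = (4/7)*(-533) = -2132/7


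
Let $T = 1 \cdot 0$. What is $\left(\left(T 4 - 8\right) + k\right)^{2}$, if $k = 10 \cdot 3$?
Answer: $484$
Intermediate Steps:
$k = 30$
$T = 0$
$\left(\left(T 4 - 8\right) + k\right)^{2} = \left(\left(0 \cdot 4 - 8\right) + 30\right)^{2} = \left(\left(0 - 8\right) + 30\right)^{2} = \left(-8 + 30\right)^{2} = 22^{2} = 484$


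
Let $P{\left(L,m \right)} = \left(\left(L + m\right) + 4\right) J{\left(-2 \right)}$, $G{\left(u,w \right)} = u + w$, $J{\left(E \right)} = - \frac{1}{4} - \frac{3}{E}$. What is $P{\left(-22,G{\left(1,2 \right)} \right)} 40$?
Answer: $-750$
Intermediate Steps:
$J{\left(E \right)} = - \frac{1}{4} - \frac{3}{E}$ ($J{\left(E \right)} = \left(-1\right) \frac{1}{4} - \frac{3}{E} = - \frac{1}{4} - \frac{3}{E}$)
$P{\left(L,m \right)} = 5 + \frac{5 L}{4} + \frac{5 m}{4}$ ($P{\left(L,m \right)} = \left(\left(L + m\right) + 4\right) \frac{-12 - -2}{4 \left(-2\right)} = \left(4 + L + m\right) \frac{1}{4} \left(- \frac{1}{2}\right) \left(-12 + 2\right) = \left(4 + L + m\right) \frac{1}{4} \left(- \frac{1}{2}\right) \left(-10\right) = \left(4 + L + m\right) \frac{5}{4} = 5 + \frac{5 L}{4} + \frac{5 m}{4}$)
$P{\left(-22,G{\left(1,2 \right)} \right)} 40 = \left(5 + \frac{5}{4} \left(-22\right) + \frac{5 \left(1 + 2\right)}{4}\right) 40 = \left(5 - \frac{55}{2} + \frac{5}{4} \cdot 3\right) 40 = \left(5 - \frac{55}{2} + \frac{15}{4}\right) 40 = \left(- \frac{75}{4}\right) 40 = -750$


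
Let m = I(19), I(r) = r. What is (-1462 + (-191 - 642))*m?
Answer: -43605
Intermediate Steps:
m = 19
(-1462 + (-191 - 642))*m = (-1462 + (-191 - 642))*19 = (-1462 - 833)*19 = -2295*19 = -43605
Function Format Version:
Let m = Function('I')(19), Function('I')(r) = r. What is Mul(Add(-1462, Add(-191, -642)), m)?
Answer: -43605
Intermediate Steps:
m = 19
Mul(Add(-1462, Add(-191, -642)), m) = Mul(Add(-1462, Add(-191, -642)), 19) = Mul(Add(-1462, -833), 19) = Mul(-2295, 19) = -43605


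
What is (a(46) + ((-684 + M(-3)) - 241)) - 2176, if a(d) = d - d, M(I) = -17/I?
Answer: -9286/3 ≈ -3095.3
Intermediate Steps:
a(d) = 0
(a(46) + ((-684 + M(-3)) - 241)) - 2176 = (0 + ((-684 - 17/(-3)) - 241)) - 2176 = (0 + ((-684 - 17*(-1/3)) - 241)) - 2176 = (0 + ((-684 + 17/3) - 241)) - 2176 = (0 + (-2035/3 - 241)) - 2176 = (0 - 2758/3) - 2176 = -2758/3 - 2176 = -9286/3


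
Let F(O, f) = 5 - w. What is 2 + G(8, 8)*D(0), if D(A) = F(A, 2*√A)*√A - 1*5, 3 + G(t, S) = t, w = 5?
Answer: -23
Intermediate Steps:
G(t, S) = -3 + t
F(O, f) = 0 (F(O, f) = 5 - 1*5 = 5 - 5 = 0)
D(A) = -5 (D(A) = 0*√A - 1*5 = 0 - 5 = -5)
2 + G(8, 8)*D(0) = 2 + (-3 + 8)*(-5) = 2 + 5*(-5) = 2 - 25 = -23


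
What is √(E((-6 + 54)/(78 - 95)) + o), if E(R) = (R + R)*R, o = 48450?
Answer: √14006658/17 ≈ 220.15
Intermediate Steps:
E(R) = 2*R² (E(R) = (2*R)*R = 2*R²)
√(E((-6 + 54)/(78 - 95)) + o) = √(2*((-6 + 54)/(78 - 95))² + 48450) = √(2*(48/(-17))² + 48450) = √(2*(48*(-1/17))² + 48450) = √(2*(-48/17)² + 48450) = √(2*(2304/289) + 48450) = √(4608/289 + 48450) = √(14006658/289) = √14006658/17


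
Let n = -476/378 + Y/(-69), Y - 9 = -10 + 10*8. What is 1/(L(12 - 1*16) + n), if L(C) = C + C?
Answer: -621/6461 ≈ -0.096115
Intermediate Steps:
L(C) = 2*C
Y = 79 (Y = 9 + (-10 + 10*8) = 9 + (-10 + 80) = 9 + 70 = 79)
n = -1493/621 (n = -476/378 + 79/(-69) = -476*1/378 + 79*(-1/69) = -34/27 - 79/69 = -1493/621 ≈ -2.4042)
1/(L(12 - 1*16) + n) = 1/(2*(12 - 1*16) - 1493/621) = 1/(2*(12 - 16) - 1493/621) = 1/(2*(-4) - 1493/621) = 1/(-8 - 1493/621) = 1/(-6461/621) = -621/6461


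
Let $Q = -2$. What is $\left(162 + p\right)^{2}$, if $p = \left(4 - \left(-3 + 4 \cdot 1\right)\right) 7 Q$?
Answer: $14400$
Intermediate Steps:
$p = -42$ ($p = \left(4 - \left(-3 + 4 \cdot 1\right)\right) 7 \left(-2\right) = \left(4 - \left(-3 + 4\right)\right) 7 \left(-2\right) = \left(4 - 1\right) 7 \left(-2\right) = 3 \cdot 7 \left(-2\right) = 21 \left(-2\right) = -42$)
$\left(162 + p\right)^{2} = \left(162 - 42\right)^{2} = 120^{2} = 14400$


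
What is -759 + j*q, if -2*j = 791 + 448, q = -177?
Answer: 217785/2 ≈ 1.0889e+5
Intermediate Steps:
j = -1239/2 (j = -(791 + 448)/2 = -1/2*1239 = -1239/2 ≈ -619.50)
-759 + j*q = -759 - 1239/2*(-177) = -759 + 219303/2 = 217785/2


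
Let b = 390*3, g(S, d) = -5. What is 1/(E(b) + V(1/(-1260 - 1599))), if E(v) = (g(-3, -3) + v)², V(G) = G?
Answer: 2859/3880306274 ≈ 7.3680e-7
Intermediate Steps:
b = 1170
E(v) = (-5 + v)²
1/(E(b) + V(1/(-1260 - 1599))) = 1/((-5 + 1170)² + 1/(-1260 - 1599)) = 1/(1165² + 1/(-2859)) = 1/(1357225 - 1/2859) = 1/(3880306274/2859) = 2859/3880306274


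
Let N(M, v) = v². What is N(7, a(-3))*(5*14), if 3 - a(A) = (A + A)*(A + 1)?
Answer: 5670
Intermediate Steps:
a(A) = 3 - 2*A*(1 + A) (a(A) = 3 - (A + A)*(A + 1) = 3 - 2*A*(1 + A))
N(7, a(-3))*(5*14) = (3 - 2*(-3) - 2*(-3)²)²*(5*14) = (3 + 6 - 2*9)²*70 = (3 + 6 - 18)²*70 = (-9)²*70 = 81*70 = 5670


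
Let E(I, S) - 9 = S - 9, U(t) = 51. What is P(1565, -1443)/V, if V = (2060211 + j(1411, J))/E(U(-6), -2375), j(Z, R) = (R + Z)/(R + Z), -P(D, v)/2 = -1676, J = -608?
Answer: -1990250/515053 ≈ -3.8642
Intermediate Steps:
P(D, v) = 3352 (P(D, v) = -2*(-1676) = 3352)
E(I, S) = S (E(I, S) = 9 + (S - 9) = 9 + (-9 + S) = S)
j(Z, R) = 1
V = -2060212/2375 (V = (2060211 + 1)/(-2375) = 2060212*(-1/2375) = -2060212/2375 ≈ -867.46)
P(1565, -1443)/V = 3352/(-2060212/2375) = 3352*(-2375/2060212) = -1990250/515053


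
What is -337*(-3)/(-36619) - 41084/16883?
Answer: -1521523709/618238577 ≈ -2.4611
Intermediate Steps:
-337*(-3)/(-36619) - 41084/16883 = 1011*(-1/36619) - 41084*1/16883 = -1011/36619 - 41084/16883 = -1521523709/618238577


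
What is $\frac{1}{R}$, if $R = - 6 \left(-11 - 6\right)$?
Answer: $\frac{1}{102} \approx 0.0098039$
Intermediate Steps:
$R = 102$ ($R = \left(-6\right) \left(-17\right) = 102$)
$\frac{1}{R} = \frac{1}{102}$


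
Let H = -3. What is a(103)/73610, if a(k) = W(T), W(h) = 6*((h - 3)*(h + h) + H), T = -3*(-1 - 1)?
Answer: 99/36805 ≈ 0.0026899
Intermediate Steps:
T = 6 (T = -3*(-2) = 6)
W(h) = -18 + 12*h*(-3 + h) (W(h) = 6*((h - 3)*(h + h) - 3) = 6*((-3 + h)*(2*h) - 3) = 6*(2*h*(-3 + h) - 3) = 6*(-3 + 2*h*(-3 + h)) = -18 + 12*h*(-3 + h))
a(k) = 198 (a(k) = -18 - 36*6 + 12*6² = -18 - 216 + 12*36 = -18 - 216 + 432 = 198)
a(103)/73610 = 198/73610 = 198*(1/73610) = 99/36805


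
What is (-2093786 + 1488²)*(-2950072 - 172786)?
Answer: -375860943164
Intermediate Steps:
(-2093786 + 1488²)*(-2950072 - 172786) = (-2093786 + 2214144)*(-3122858) = 120358*(-3122858) = -375860943164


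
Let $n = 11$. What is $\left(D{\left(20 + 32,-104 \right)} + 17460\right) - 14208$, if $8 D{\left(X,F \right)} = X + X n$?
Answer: $3330$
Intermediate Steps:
$D{\left(X,F \right)} = \frac{3 X}{2}$ ($D{\left(X,F \right)} = \frac{X + X 11}{8} = \frac{X + 11 X}{8} = \frac{12 X}{8} = \frac{3 X}{2}$)
$\left(D{\left(20 + 32,-104 \right)} + 17460\right) - 14208 = \left(\frac{3 \left(20 + 32\right)}{2} + 17460\right) - 14208 = \left(\frac{3}{2} \cdot 52 + 17460\right) - 14208 = \left(78 + 17460\right) - 14208 = 17538 - 14208 = 3330$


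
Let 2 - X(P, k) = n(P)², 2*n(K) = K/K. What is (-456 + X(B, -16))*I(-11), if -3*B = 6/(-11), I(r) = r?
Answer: 19987/4 ≈ 4996.8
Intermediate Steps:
n(K) = ½ (n(K) = (K/K)/2 = (½)*1 = ½)
B = 2/11 (B = -2/(-11) = -2*(-1)/11 = -⅓*(-6/11) = 2/11 ≈ 0.18182)
X(P, k) = 7/4 (X(P, k) = 2 - (½)² = 2 - 1*¼ = 2 - ¼ = 7/4)
(-456 + X(B, -16))*I(-11) = (-456 + 7/4)*(-11) = -1817/4*(-11) = 19987/4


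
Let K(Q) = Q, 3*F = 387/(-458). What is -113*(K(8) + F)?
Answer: -399455/458 ≈ -872.17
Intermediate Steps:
F = -129/458 (F = (387/(-458))/3 = (387*(-1/458))/3 = (⅓)*(-387/458) = -129/458 ≈ -0.28166)
-113*(K(8) + F) = -113*(8 - 129/458) = -113*3535/458 = -399455/458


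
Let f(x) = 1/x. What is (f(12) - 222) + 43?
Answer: -2147/12 ≈ -178.92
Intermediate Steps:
(f(12) - 222) + 43 = (1/12 - 222) + 43 = -2663/12 + 43 = -2147/12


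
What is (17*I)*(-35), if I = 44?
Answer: -26180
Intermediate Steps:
(17*I)*(-35) = (17*44)*(-35) = 748*(-35) = -26180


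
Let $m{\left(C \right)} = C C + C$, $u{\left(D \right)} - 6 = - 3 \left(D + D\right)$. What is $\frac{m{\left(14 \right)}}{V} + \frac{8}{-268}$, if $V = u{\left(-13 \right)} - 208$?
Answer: $- \frac{7159}{4154} \approx -1.7234$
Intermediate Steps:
$u{\left(D \right)} = 6 - 6 D$ ($u{\left(D \right)} = 6 - 3 \left(D + D\right) = 6 - 3 \cdot 2 D = 6 - 6 D$)
$m{\left(C \right)} = C + C^{2}$ ($m{\left(C \right)} = C^{2} + C = C + C^{2}$)
$V = -124$ ($V = \left(6 - -78\right) - 208 = \left(6 + 78\right) - 208 = 84 - 208 = -124$)
$\frac{m{\left(14 \right)}}{V} + \frac{8}{-268} = \frac{14 \left(1 + 14\right)}{-124} + \frac{8}{-268} = 14 \cdot 15 \left(- \frac{1}{124}\right) + 8 \left(- \frac{1}{268}\right) = 210 \left(- \frac{1}{124}\right) - \frac{2}{67} = - \frac{105}{62} - \frac{2}{67} = - \frac{7159}{4154}$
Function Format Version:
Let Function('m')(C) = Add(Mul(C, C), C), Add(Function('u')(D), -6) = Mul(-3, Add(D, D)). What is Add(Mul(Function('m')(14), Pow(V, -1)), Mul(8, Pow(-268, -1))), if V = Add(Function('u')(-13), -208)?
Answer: Rational(-7159, 4154) ≈ -1.7234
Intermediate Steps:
Function('u')(D) = Add(6, Mul(-6, D)) (Function('u')(D) = Add(6, Mul(-3, Add(D, D))) = Add(6, Mul(-3, Mul(2, D))) = Add(6, Mul(-6, D)))
Function('m')(C) = Add(C, Pow(C, 2)) (Function('m')(C) = Add(Pow(C, 2), C) = Add(C, Pow(C, 2)))
V = -124 (V = Add(Add(6, Mul(-6, -13)), -208) = Add(Add(6, 78), -208) = Add(84, -208) = -124)
Add(Mul(Function('m')(14), Pow(V, -1)), Mul(8, Pow(-268, -1))) = Add(Mul(Mul(14, Add(1, 14)), Pow(-124, -1)), Mul(8, Pow(-268, -1))) = Add(Mul(Mul(14, 15), Rational(-1, 124)), Mul(8, Rational(-1, 268))) = Add(Mul(210, Rational(-1, 124)), Rational(-2, 67)) = Add(Rational(-105, 62), Rational(-2, 67)) = Rational(-7159, 4154)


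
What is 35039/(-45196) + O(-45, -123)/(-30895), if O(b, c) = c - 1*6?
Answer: -1076699621/1396330420 ≈ -0.77109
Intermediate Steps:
O(b, c) = -6 + c (O(b, c) = c - 6 = -6 + c)
35039/(-45196) + O(-45, -123)/(-30895) = 35039/(-45196) + (-6 - 123)/(-30895) = 35039*(-1/45196) - 129*(-1/30895) = -35039/45196 + 129/30895 = -1076699621/1396330420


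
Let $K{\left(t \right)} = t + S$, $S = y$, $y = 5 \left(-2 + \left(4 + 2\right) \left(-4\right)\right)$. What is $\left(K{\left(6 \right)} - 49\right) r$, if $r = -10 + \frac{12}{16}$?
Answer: $\frac{6401}{4} \approx 1600.3$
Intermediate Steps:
$y = -130$ ($y = 5 \left(-2 + 6 \left(-4\right)\right) = 5 \left(-2 - 24\right) = 5 \left(-26\right) = -130$)
$S = -130$
$r = - \frac{37}{4}$ ($r = -10 + 12 \cdot \frac{1}{16} = -10 + \frac{3}{4} = - \frac{37}{4} \approx -9.25$)
$K{\left(t \right)} = -130 + t$ ($K{\left(t \right)} = t - 130 = -130 + t$)
$\left(K{\left(6 \right)} - 49\right) r = \left(\left(-130 + 6\right) - 49\right) \left(- \frac{37}{4}\right) = \left(-124 - 49\right) \left(- \frac{37}{4}\right) = \left(-173\right) \left(- \frac{37}{4}\right) = \frac{6401}{4}$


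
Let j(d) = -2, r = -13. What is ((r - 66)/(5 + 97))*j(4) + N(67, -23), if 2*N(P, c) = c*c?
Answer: 27137/102 ≈ 266.05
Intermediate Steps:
N(P, c) = c²/2 (N(P, c) = (c*c)/2 = c²/2)
((r - 66)/(5 + 97))*j(4) + N(67, -23) = ((-13 - 66)/(5 + 97))*(-2) + (½)*(-23)² = -79/102*(-2) + (½)*529 = -79*1/102*(-2) + 529/2 = -79/102*(-2) + 529/2 = 79/51 + 529/2 = 27137/102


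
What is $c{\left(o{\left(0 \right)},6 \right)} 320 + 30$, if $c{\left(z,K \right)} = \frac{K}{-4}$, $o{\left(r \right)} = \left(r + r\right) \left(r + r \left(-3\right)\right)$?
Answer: $-450$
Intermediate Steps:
$o{\left(r \right)} = - 4 r^{2}$ ($o{\left(r \right)} = 2 r \left(r - 3 r\right) = 2 r \left(- 2 r\right) = - 4 r^{2}$)
$c{\left(z,K \right)} = - \frac{K}{4}$ ($c{\left(z,K \right)} = K \left(- \frac{1}{4}\right) = - \frac{K}{4}$)
$c{\left(o{\left(0 \right)},6 \right)} 320 + 30 = \left(- \frac{1}{4}\right) 6 \cdot 320 + 30 = \left(- \frac{3}{2}\right) 320 + 30 = -480 + 30 = -450$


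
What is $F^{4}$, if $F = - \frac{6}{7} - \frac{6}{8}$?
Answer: $\frac{4100625}{614656} \approx 6.6714$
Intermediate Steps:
$F = - \frac{45}{28}$ ($F = \left(-6\right) \frac{1}{7} - \frac{3}{4} = - \frac{6}{7} - \frac{3}{4} = - \frac{45}{28} \approx -1.6071$)
$F^{4} = \left(- \frac{45}{28}\right)^{4} = \frac{4100625}{614656}$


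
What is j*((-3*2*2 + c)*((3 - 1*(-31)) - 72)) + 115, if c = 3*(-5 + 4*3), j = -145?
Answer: 49705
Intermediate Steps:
c = 21 (c = 3*(-5 + 12) = 3*7 = 21)
j*((-3*2*2 + c)*((3 - 1*(-31)) - 72)) + 115 = -145*(-3*2*2 + 21)*((3 - 1*(-31)) - 72) + 115 = -145*(-6*2 + 21)*((3 + 31) - 72) + 115 = -145*(-12 + 21)*(34 - 72) + 115 = -1305*(-38) + 115 = -145*(-342) + 115 = 49590 + 115 = 49705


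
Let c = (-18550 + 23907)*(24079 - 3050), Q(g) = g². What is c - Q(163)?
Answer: 112625784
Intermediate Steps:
c = 112652353 (c = 5357*21029 = 112652353)
c - Q(163) = 112652353 - 1*163² = 112652353 - 1*26569 = 112652353 - 26569 = 112625784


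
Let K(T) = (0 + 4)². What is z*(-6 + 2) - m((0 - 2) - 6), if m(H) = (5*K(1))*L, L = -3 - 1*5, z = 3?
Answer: 628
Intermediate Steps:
K(T) = 16 (K(T) = 4² = 16)
L = -8 (L = -3 - 5 = -8)
m(H) = -640 (m(H) = (5*16)*(-8) = 80*(-8) = -640)
z*(-6 + 2) - m((0 - 2) - 6) = 3*(-6 + 2) - 1*(-640) = 3*(-4) + 640 = -12 + 640 = 628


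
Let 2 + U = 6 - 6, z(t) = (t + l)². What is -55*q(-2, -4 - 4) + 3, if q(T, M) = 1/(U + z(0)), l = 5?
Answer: 14/23 ≈ 0.60870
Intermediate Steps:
z(t) = (5 + t)² (z(t) = (t + 5)² = (5 + t)²)
U = -2 (U = -2 + (6 - 6) = -2 + 0 = -2)
q(T, M) = 1/23 (q(T, M) = 1/(-2 + (5 + 0)²) = 1/(-2 + 5²) = 1/(-2 + 25) = 1/23)
-55*q(-2, -4 - 4) + 3 = -55*1/23 + 3 = -55/23 + 3 = 14/23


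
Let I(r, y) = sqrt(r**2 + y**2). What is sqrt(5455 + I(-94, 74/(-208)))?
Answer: sqrt(14750320 + 26*sqrt(95571545))/52 ≈ 74.492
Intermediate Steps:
sqrt(5455 + I(-94, 74/(-208))) = sqrt(5455 + sqrt((-94)**2 + (74/(-208))**2)) = sqrt(5455 + sqrt(8836 + (74*(-1/208))**2)) = sqrt(5455 + sqrt(8836 + (-37/104)**2)) = sqrt(5455 + sqrt(8836 + 1369/10816)) = sqrt(5455 + sqrt(95571545/10816)) = sqrt(5455 + sqrt(95571545)/104)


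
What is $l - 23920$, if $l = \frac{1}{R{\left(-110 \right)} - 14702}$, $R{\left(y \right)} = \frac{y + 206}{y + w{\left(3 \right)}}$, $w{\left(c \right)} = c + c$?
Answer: $- \frac{4572020973}{191138} \approx -23920.0$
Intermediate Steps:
$w{\left(c \right)} = 2 c$
$R{\left(y \right)} = \frac{206 + y}{6 + y}$ ($R{\left(y \right)} = \frac{y + 206}{y + 2 \cdot 3} = \frac{206 + y}{y + 6} = \frac{206 + y}{6 + y}$)
$l = - \frac{13}{191138}$ ($l = \frac{1}{\frac{206 - 110}{6 - 110} - 14702} = \frac{1}{\frac{1}{-104} \cdot 96 - 14702} = \frac{1}{\left(- \frac{1}{104}\right) 96 - 14702} = \frac{1}{- \frac{12}{13} - 14702} = \frac{1}{- \frac{191138}{13}} = - \frac{13}{191138} \approx -6.8014 \cdot 10^{-5}$)
$l - 23920 = - \frac{13}{191138} - 23920 = - \frac{4572020973}{191138}$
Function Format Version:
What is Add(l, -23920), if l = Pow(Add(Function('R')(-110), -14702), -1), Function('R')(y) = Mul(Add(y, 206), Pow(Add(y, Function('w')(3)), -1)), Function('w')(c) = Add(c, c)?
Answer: Rational(-4572020973, 191138) ≈ -23920.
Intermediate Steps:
Function('w')(c) = Mul(2, c)
Function('R')(y) = Mul(Pow(Add(6, y), -1), Add(206, y)) (Function('R')(y) = Mul(Add(y, 206), Pow(Add(y, Mul(2, 3)), -1)) = Mul(Add(206, y), Pow(Add(y, 6), -1)) = Mul(Add(206, y), Pow(Add(6, y), -1)) = Mul(Pow(Add(6, y), -1), Add(206, y)))
l = Rational(-13, 191138) (l = Pow(Add(Mul(Pow(Add(6, -110), -1), Add(206, -110)), -14702), -1) = Pow(Add(Mul(Pow(-104, -1), 96), -14702), -1) = Pow(Add(Mul(Rational(-1, 104), 96), -14702), -1) = Pow(Add(Rational(-12, 13), -14702), -1) = Pow(Rational(-191138, 13), -1) = Rational(-13, 191138) ≈ -6.8014e-5)
Add(l, -23920) = Add(Rational(-13, 191138), -23920) = Rational(-4572020973, 191138)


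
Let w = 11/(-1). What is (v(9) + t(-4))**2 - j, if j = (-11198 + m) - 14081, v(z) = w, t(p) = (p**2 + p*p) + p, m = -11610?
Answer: 37178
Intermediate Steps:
w = -11 (w = 11*(-1) = -11)
t(p) = p + 2*p**2 (t(p) = (p**2 + p**2) + p = 2*p**2 + p = p + 2*p**2)
v(z) = -11
j = -36889 (j = (-11198 - 11610) - 14081 = -22808 - 14081 = -36889)
(v(9) + t(-4))**2 - j = (-11 - 4*(1 + 2*(-4)))**2 - 1*(-36889) = (-11 - 4*(1 - 8))**2 + 36889 = (-11 - 4*(-7))**2 + 36889 = (-11 + 28)**2 + 36889 = 17**2 + 36889 = 289 + 36889 = 37178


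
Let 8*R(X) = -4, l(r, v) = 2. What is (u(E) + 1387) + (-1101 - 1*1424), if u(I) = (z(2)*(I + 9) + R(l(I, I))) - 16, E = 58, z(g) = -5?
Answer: -2979/2 ≈ -1489.5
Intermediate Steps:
R(X) = -1/2 (R(X) = (1/8)*(-4) = -1/2)
u(I) = -123/2 - 5*I (u(I) = (-5*(I + 9) - 1/2) - 16 = (-5*(9 + I) - 1/2) - 16 = ((-45 - 5*I) - 1/2) - 16 = (-91/2 - 5*I) - 16 = -123/2 - 5*I)
(u(E) + 1387) + (-1101 - 1*1424) = ((-123/2 - 5*58) + 1387) + (-1101 - 1*1424) = ((-123/2 - 290) + 1387) + (-1101 - 1424) = (-703/2 + 1387) - 2525 = 2071/2 - 2525 = -2979/2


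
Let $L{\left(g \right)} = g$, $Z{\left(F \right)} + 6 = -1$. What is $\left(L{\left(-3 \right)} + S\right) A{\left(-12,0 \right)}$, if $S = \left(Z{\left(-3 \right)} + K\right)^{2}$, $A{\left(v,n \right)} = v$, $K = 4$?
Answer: $-72$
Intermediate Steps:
$Z{\left(F \right)} = -7$ ($Z{\left(F \right)} = -6 - 1 = -7$)
$S = 9$ ($S = \left(-7 + 4\right)^{2} = \left(-3\right)^{2} = 9$)
$\left(L{\left(-3 \right)} + S\right) A{\left(-12,0 \right)} = \left(-3 + 9\right) \left(-12\right) = 6 \left(-12\right) = -72$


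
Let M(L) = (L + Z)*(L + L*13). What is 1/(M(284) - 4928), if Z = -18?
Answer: 1/1052688 ≈ 9.4995e-7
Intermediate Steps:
M(L) = 14*L*(-18 + L) (M(L) = (L - 18)*(L + L*13) = (-18 + L)*(L + 13*L) = (-18 + L)*(14*L) = 14*L*(-18 + L))
1/(M(284) - 4928) = 1/(14*284*(-18 + 284) - 4928) = 1/(14*284*266 - 4928) = 1/(1057616 - 4928) = 1/1052688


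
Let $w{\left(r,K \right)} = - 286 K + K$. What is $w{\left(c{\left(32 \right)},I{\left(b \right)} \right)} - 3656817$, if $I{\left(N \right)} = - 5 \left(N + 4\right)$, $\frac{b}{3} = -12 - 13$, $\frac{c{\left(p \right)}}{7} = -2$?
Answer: $-3757992$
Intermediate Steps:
$c{\left(p \right)} = -14$ ($c{\left(p \right)} = 7 \left(-2\right) = -14$)
$b = -75$ ($b = 3 \left(-12 - 13\right) = 3 \left(-25\right) = -75$)
$I{\left(N \right)} = -20 - 5 N$ ($I{\left(N \right)} = - 5 \left(4 + N\right) = -20 - 5 N$)
$w{\left(r,K \right)} = - 285 K$
$w{\left(c{\left(32 \right)},I{\left(b \right)} \right)} - 3656817 = - 285 \left(-20 - -375\right) - 3656817 = - 285 \left(-20 + 375\right) - 3656817 = \left(-285\right) 355 - 3656817 = -101175 - 3656817 = -3757992$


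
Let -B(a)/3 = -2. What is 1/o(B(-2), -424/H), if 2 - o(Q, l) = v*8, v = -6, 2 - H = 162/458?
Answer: 1/50 ≈ 0.020000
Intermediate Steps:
H = 377/229 (H = 2 - 162/458 = 2 - 1*81/229 = 2 - 81/229 = 377/229 ≈ 1.6463)
B(a) = 6 (B(a) = -3*(-2) = 6)
o(Q, l) = 50 (o(Q, l) = 2 - (-6)*8 = 2 - 1*(-48) = 2 + 48 = 50)
1/o(B(-2), -424/H) = 1/50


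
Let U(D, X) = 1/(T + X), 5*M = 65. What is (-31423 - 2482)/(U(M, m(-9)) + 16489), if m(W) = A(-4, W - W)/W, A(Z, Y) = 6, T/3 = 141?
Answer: -42957635/20891566 ≈ -2.0562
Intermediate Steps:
T = 423 (T = 3*141 = 423)
M = 13 (M = (⅕)*65 = 13)
m(W) = 6/W
U(D, X) = 1/(423 + X)
(-31423 - 2482)/(U(M, m(-9)) + 16489) = (-31423 - 2482)/(1/(423 + 6/(-9)) + 16489) = -33905/(1/(423 + 6*(-⅑)) + 16489) = -33905/(1/(423 - ⅔) + 16489) = -33905/(1/(1267/3) + 16489) = -33905/(3/1267 + 16489) = -33905/20891566/1267 = -33905*1267/20891566 = -42957635/20891566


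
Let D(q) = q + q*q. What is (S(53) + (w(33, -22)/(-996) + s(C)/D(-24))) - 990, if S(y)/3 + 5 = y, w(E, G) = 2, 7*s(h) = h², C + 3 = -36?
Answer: -271196753/320712 ≈ -845.61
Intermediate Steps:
C = -39 (C = -3 - 36 = -39)
s(h) = h²/7
S(y) = -15 + 3*y
D(q) = q + q²
(S(53) + (w(33, -22)/(-996) + s(C)/D(-24))) - 990 = ((-15 + 3*53) + (2/(-996) + ((⅐)*(-39)²)/((-24*(1 - 24))))) - 990 = ((-15 + 159) + (2*(-1/996) + ((⅐)*1521)/((-24*(-23))))) - 990 = (144 + (-1/498 + (1521/7)/552)) - 990 = (144 + (-1/498 + (1521/7)*(1/552))) - 990 = (144 + (-1/498 + 507/1288)) - 990 = (144 + 125599/320712) - 990 = 46308127/320712 - 990 = -271196753/320712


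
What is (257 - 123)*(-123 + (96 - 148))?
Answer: -23450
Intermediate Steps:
(257 - 123)*(-123 + (96 - 148)) = 134*(-123 - 52) = 134*(-175) = -23450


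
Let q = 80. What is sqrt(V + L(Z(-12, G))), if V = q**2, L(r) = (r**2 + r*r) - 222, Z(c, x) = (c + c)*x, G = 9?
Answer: sqrt(99490) ≈ 315.42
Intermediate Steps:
Z(c, x) = 2*c*x (Z(c, x) = (2*c)*x = 2*c*x)
L(r) = -222 + 2*r**2 (L(r) = (r**2 + r**2) - 222 = 2*r**2 - 222 = -222 + 2*r**2)
V = 6400 (V = 80**2 = 6400)
sqrt(V + L(Z(-12, G))) = sqrt(6400 + (-222 + 2*(2*(-12)*9)**2)) = sqrt(6400 + (-222 + 2*(-216)**2)) = sqrt(6400 + (-222 + 2*46656)) = sqrt(6400 + (-222 + 93312)) = sqrt(6400 + 93090) = sqrt(99490)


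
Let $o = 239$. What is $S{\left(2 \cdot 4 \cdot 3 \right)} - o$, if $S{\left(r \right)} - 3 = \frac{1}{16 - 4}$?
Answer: $- \frac{2831}{12} \approx -235.92$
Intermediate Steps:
$S{\left(r \right)} = \frac{37}{12}$ ($S{\left(r \right)} = 3 + \frac{1}{16 - 4} = 3 + \frac{1}{12} = \frac{37}{12}$)
$S{\left(2 \cdot 4 \cdot 3 \right)} - o = \frac{37}{12} - 239 = - \frac{2831}{12}$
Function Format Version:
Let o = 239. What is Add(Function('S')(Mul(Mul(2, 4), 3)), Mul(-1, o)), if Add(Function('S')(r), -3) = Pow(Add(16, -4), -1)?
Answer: Rational(-2831, 12) ≈ -235.92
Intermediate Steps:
Function('S')(r) = Rational(37, 12) (Function('S')(r) = Add(3, Pow(Add(16, -4), -1)) = Add(3, Pow(12, -1)) = Add(3, Rational(1, 12)) = Rational(37, 12))
Add(Function('S')(Mul(Mul(2, 4), 3)), Mul(-1, o)) = Add(Rational(37, 12), Mul(-1, 239)) = Add(Rational(37, 12), -239) = Rational(-2831, 12)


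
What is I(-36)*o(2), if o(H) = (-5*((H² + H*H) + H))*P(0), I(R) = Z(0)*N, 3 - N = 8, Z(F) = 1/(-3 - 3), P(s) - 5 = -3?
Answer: -250/3 ≈ -83.333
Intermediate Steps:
P(s) = 2 (P(s) = 5 - 3 = 2)
Z(F) = -⅙ (Z(F) = 1/(-6) = -⅙)
N = -5 (N = 3 - 1*8 = 3 - 8 = -5)
I(R) = ⅚ (I(R) = -⅙*(-5) = ⅚)
o(H) = -20*H² - 10*H (o(H) = -5*((H² + H*H) + H)*2 = -5*((H² + H²) + H)*2 = -5*(2*H² + H)*2 = -5*(H + 2*H²)*2 = (-10*H² - 5*H)*2 = -20*H² - 10*H)
I(-36)*o(2) = 5*(-10*2*(1 + 2*2))/6 = 5*(-10*2*(1 + 4))/6 = 5*(-10*2*5)/6 = (⅚)*(-100) = -250/3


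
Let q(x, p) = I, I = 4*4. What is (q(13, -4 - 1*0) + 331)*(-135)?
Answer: -46845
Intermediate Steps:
I = 16
q(x, p) = 16
(q(13, -4 - 1*0) + 331)*(-135) = (16 + 331)*(-135) = 347*(-135) = -46845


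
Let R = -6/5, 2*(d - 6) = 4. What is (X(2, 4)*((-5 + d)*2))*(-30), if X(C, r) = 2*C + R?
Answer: -504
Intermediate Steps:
d = 8 (d = 6 + (½)*4 = 6 + 2 = 8)
R = -6/5 (R = -6*⅕ = -6/5 ≈ -1.2000)
X(C, r) = -6/5 + 2*C (X(C, r) = 2*C - 6/5 = -6/5 + 2*C)
(X(2, 4)*((-5 + d)*2))*(-30) = ((-6/5 + 2*2)*((-5 + 8)*2))*(-30) = ((-6/5 + 4)*(3*2))*(-30) = ((14/5)*6)*(-30) = (84/5)*(-30) = -504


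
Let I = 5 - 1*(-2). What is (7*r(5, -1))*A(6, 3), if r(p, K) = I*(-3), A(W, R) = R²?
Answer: -1323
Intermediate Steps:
I = 7 (I = 5 + 2 = 7)
r(p, K) = -21 (r(p, K) = 7*(-3) = -21)
(7*r(5, -1))*A(6, 3) = (7*(-21))*3² = -147*9 = -1323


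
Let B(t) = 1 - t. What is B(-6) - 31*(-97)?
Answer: 3014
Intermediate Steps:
B(-6) - 31*(-97) = (1 - 1*(-6)) - 31*(-97) = (1 + 6) + 3007 = 7 + 3007 = 3014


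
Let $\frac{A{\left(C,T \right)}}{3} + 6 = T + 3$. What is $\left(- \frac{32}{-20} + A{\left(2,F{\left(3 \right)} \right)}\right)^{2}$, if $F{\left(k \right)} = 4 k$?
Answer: $\frac{20449}{25} \approx 817.96$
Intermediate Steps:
$A{\left(C,T \right)} = -9 + 3 T$ ($A{\left(C,T \right)} = -18 + 3 \left(T + 3\right) = -18 + 3 \left(3 + T\right) = -18 + \left(9 + 3 T\right) = -9 + 3 T$)
$\left(- \frac{32}{-20} + A{\left(2,F{\left(3 \right)} \right)}\right)^{2} = \left(- \frac{32}{-20} - \left(9 - 3 \cdot 4 \cdot 3\right)\right)^{2} = \left(\left(-32\right) \left(- \frac{1}{20}\right) + \left(-9 + 3 \cdot 12\right)\right)^{2} = \left(\frac{8}{5} + \left(-9 + 36\right)\right)^{2} = \left(\frac{8}{5} + 27\right)^{2} = \left(\frac{143}{5}\right)^{2} = \frac{20449}{25}$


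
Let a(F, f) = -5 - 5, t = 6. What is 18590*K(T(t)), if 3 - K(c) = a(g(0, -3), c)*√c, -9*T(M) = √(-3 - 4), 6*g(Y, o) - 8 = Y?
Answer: 55770 + 185900*7^(¼)*√(-I)/3 ≈ 1.2704e+5 - 71272.0*I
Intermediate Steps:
g(Y, o) = 4/3 + Y/6
T(M) = -I*√7/9 (T(M) = -√(-3 - 4)/9 = -I*√7/9)
a(F, f) = -10
K(c) = 3 + 10*√c (K(c) = 3 - (-10)*√c = 3 + 10*√c)
18590*K(T(t)) = 18590*(3 + 10*√(-I*√7/9)) = 18590*(3 + 10*(7^(¼)*√(-I)/3)) = 18590*(3 + 10*7^(¼)*√(-I)/3) = 55770 + 185900*7^(¼)*√(-I)/3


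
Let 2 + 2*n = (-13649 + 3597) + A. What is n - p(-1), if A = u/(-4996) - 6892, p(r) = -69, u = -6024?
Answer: -10495843/1249 ≈ -8403.4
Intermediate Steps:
A = -8606602/1249 (A = -6024/(-4996) - 6892 = -6024*(-1/4996) - 6892 = 1506/1249 - 6892 = -8606602/1249 ≈ -6890.8)
n = -10582024/1249 (n = -1 + ((-13649 + 3597) - 8606602/1249)/2 = -1 + (-10052 - 8606602/1249)/2 = -1 + (½)*(-21161550/1249) = -1 - 10580775/1249 = -10582024/1249 ≈ -8472.4)
n - p(-1) = -10582024/1249 - 1*(-69) = -10582024/1249 + 69 = -10495843/1249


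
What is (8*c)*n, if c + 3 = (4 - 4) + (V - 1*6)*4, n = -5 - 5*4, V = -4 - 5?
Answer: 12600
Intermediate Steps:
V = -9
n = -25 (n = -5 - 20 = -25)
c = -63 (c = -3 + ((4 - 4) + (-9 - 1*6)*4) = -3 + (0 + (-9 - 6)*4) = -3 + (0 - 15*4) = -3 + (0 - 60) = -3 - 60 = -63)
(8*c)*n = (8*(-63))*(-25) = -504*(-25) = 12600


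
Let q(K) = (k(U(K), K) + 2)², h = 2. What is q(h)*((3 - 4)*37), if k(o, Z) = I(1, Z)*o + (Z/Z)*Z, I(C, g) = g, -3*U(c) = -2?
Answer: -9472/9 ≈ -1052.4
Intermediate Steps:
U(c) = ⅔ (U(c) = -⅓*(-2) = ⅔)
k(o, Z) = Z + Z*o (k(o, Z) = Z*o + (Z/Z)*Z = Z*o + 1*Z = Z*o + Z = Z + Z*o)
q(K) = (2 + 5*K/3)² (q(K) = (K*(1 + ⅔) + 2)² = (K*(5/3) + 2)² = (5*K/3 + 2)² = (2 + 5*K/3)²)
q(h)*((3 - 4)*37) = ((6 + 5*2)²/9)*((3 - 4)*37) = ((6 + 10)²/9)*(-1*37) = ((⅑)*16²)*(-37) = ((⅑)*256)*(-37) = (256/9)*(-37) = -9472/9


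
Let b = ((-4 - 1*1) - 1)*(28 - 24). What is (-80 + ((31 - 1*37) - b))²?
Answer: 3844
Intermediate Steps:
b = -24 (b = ((-4 - 1) - 1)*4 = (-5 - 1)*4 = -6*4 = -24)
(-80 + ((31 - 1*37) - b))² = (-80 + ((31 - 1*37) - 1*(-24)))² = (-80 + ((31 - 37) + 24))² = (-80 + (-6 + 24))² = (-80 + 18)² = (-62)² = 3844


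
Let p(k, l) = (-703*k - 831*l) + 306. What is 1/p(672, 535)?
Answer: -1/916695 ≈ -1.0909e-6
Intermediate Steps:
p(k, l) = 306 - 831*l - 703*k (p(k, l) = (-831*l - 703*k) + 306 = 306 - 831*l - 703*k)
1/p(672, 535) = 1/(306 - 831*535 - 703*672) = 1/(306 - 444585 - 472416) = 1/(-916695) = -1/916695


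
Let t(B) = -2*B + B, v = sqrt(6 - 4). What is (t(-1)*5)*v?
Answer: 5*sqrt(2) ≈ 7.0711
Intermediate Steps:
v = sqrt(2) ≈ 1.4142
t(B) = -B
(t(-1)*5)*v = (-1*(-1)*5)*sqrt(2) = (1*5)*sqrt(2) = 5*sqrt(2)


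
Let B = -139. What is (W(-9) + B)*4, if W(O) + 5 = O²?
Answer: -252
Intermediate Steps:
W(O) = -5 + O²
(W(-9) + B)*4 = ((-5 + (-9)²) - 139)*4 = ((-5 + 81) - 139)*4 = (76 - 139)*4 = -63*4 = -252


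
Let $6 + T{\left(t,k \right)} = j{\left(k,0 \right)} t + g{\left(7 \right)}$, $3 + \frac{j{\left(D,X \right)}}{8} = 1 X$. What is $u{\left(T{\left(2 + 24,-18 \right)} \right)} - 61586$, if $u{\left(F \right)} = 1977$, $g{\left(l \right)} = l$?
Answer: $-59609$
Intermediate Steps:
$j{\left(D,X \right)} = -24 + 8 X$ ($j{\left(D,X \right)} = -24 + 8 \cdot 1 X = -24 + 8 X$)
$T{\left(t,k \right)} = 1 - 24 t$ ($T{\left(t,k \right)} = -6 + \left(\left(-24 + 8 \cdot 0\right) t + 7\right) = -6 + \left(\left(-24 + 0\right) t + 7\right) = -6 - \left(-7 + 24 t\right) = 1 - 24 t$)
$u{\left(T{\left(2 + 24,-18 \right)} \right)} - 61586 = 1977 - 61586 = -59609$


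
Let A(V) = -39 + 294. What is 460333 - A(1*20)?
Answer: 460078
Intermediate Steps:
A(V) = 255
460333 - A(1*20) = 460333 - 1*255 = 460333 - 255 = 460078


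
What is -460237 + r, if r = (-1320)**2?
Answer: 1282163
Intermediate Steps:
r = 1742400
-460237 + r = -460237 + 1742400 = 1282163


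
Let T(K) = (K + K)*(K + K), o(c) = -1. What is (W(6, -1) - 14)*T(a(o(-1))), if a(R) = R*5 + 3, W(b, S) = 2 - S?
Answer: -176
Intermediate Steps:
a(R) = 3 + 5*R (a(R) = 5*R + 3 = 3 + 5*R)
T(K) = 4*K² (T(K) = (2*K)*(2*K) = 4*K²)
(W(6, -1) - 14)*T(a(o(-1))) = ((2 - 1*(-1)) - 14)*(4*(3 + 5*(-1))²) = ((2 + 1) - 14)*(4*(3 - 5)²) = (3 - 14)*(4*(-2)²) = -44*4 = -11*16 = -176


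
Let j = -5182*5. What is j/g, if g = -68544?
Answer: 12955/34272 ≈ 0.37801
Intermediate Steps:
j = -25910
j/g = -25910/(-68544) = -25910*(-1/68544) = 12955/34272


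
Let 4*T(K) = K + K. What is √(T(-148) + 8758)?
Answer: 2*√2171 ≈ 93.188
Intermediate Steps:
T(K) = K/2 (T(K) = (K + K)/4 = (2*K)/4 = K/2)
√(T(-148) + 8758) = √((½)*(-148) + 8758) = √(-74 + 8758) = √8684 = 2*√2171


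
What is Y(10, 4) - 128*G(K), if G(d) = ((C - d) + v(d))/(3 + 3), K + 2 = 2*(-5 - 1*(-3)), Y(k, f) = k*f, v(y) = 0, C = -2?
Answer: -136/3 ≈ -45.333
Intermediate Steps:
Y(k, f) = f*k
K = -6 (K = -2 + 2*(-5 - 1*(-3)) = -2 + 2*(-5 + 3) = -2 + 2*(-2) = -2 - 4 = -6)
G(d) = -⅓ - d/6 (G(d) = ((-2 - d) + 0)/(3 + 3) = (-2 - d)/6 = (-2 - d)*(⅙) = -⅓ - d/6)
Y(10, 4) - 128*G(K) = 4*10 - 128*(-⅓ - ⅙*(-6)) = 40 - 128*(-⅓ + 1) = 40 - 128*⅔ = 40 - 256/3 = -136/3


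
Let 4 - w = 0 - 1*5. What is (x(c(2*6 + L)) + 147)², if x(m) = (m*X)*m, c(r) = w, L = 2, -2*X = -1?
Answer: 140625/4 ≈ 35156.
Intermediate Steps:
X = ½ (X = -½*(-1) = ½ ≈ 0.50000)
w = 9 (w = 4 - (0 - 1*5) = 4 - (0 - 5) = 4 - 1*(-5) = 4 + 5 = 9)
c(r) = 9
x(m) = m²/2 (x(m) = (m*(½))*m = (m/2)*m = m²/2)
(x(c(2*6 + L)) + 147)² = ((½)*9² + 147)² = ((½)*81 + 147)² = (81/2 + 147)² = (375/2)² = 140625/4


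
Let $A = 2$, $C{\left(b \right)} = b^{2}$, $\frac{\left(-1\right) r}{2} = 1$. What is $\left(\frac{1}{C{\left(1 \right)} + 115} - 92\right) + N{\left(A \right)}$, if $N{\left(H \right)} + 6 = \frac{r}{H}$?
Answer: $- \frac{11483}{116} \approx -98.991$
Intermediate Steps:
$r = -2$ ($r = \left(-2\right) 1 = -2$)
$N{\left(H \right)} = -6 - \frac{2}{H}$
$\left(\frac{1}{C{\left(1 \right)} + 115} - 92\right) + N{\left(A \right)} = \left(\frac{1}{1^{2} + 115} - 92\right) - \left(6 + \frac{2}{2}\right) = \left(\frac{1}{1 + 115} - 92\right) - 7 = \left(\frac{1}{116} - 92\right) - 7 = - \frac{10671}{116} - 7 = - \frac{11483}{116}$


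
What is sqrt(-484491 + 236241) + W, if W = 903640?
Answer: 903640 + 5*I*sqrt(9930) ≈ 9.0364e+5 + 498.25*I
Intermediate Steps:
sqrt(-484491 + 236241) + W = sqrt(-484491 + 236241) + 903640 = sqrt(-248250) + 903640 = 5*I*sqrt(9930) + 903640 = 903640 + 5*I*sqrt(9930)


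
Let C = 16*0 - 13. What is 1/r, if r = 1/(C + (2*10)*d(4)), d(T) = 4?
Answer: 67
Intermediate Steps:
C = -13 (C = 0 - 13 = -13)
r = 1/67 (r = 1/(-13 + (2*10)*4) = 1/(-13 + 20*4) = 1/(-13 + 80) = 1/67 ≈ 0.014925)
1/r = 1/(1/67) = 67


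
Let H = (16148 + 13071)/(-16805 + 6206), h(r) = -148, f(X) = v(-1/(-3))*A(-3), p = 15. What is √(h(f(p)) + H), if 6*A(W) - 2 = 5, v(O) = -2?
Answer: I*√16935834729/10599 ≈ 12.278*I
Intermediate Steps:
A(W) = 7/6 (A(W) = ⅓ + (⅙)*5 = ⅓ + ⅚ = 7/6)
f(X) = -7/3 (f(X) = -2*7/6 = -7/3)
H = -29219/10599 (H = 29219/(-10599) = 29219*(-1/10599) = -29219/10599 ≈ -2.7568)
√(h(f(p)) + H) = √(-148 - 29219/10599) = √(-1597871/10599) = I*√16935834729/10599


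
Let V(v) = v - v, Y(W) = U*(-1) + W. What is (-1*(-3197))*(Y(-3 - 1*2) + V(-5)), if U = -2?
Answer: -9591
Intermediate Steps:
Y(W) = 2 + W (Y(W) = -2*(-1) + W = 2 + W)
V(v) = 0
(-1*(-3197))*(Y(-3 - 1*2) + V(-5)) = (-1*(-3197))*((2 + (-3 - 1*2)) + 0) = 3197*((2 + (-3 - 2)) + 0) = 3197*((2 - 5) + 0) = 3197*(-3 + 0) = 3197*(-3) = -9591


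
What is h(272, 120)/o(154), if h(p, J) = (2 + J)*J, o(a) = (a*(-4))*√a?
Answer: -915*√154/5929 ≈ -1.9151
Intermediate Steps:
o(a) = -4*a^(3/2) (o(a) = (-4*a)*√a = -4*a^(3/2))
h(p, J) = J*(2 + J)
h(272, 120)/o(154) = (120*(2 + 120))/((-616*√154)) = (120*122)/((-616*√154)) = 14640/((-616*√154)) = 14640*(-√154/94864) = -915*√154/5929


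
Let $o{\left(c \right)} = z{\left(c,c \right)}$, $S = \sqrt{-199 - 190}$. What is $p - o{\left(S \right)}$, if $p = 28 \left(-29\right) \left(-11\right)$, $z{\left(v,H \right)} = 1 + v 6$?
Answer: $8931 - 6 i \sqrt{389} \approx 8931.0 - 118.34 i$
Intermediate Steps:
$z{\left(v,H \right)} = 1 + 6 v$
$S = i \sqrt{389}$ ($S = \sqrt{-199 - 190} = \sqrt{-389} = i \sqrt{389} \approx 19.723 i$)
$o{\left(c \right)} = 1 + 6 c$
$p = 8932$ ($p = \left(-812\right) \left(-11\right) = 8932$)
$p - o{\left(S \right)} = 8932 - \left(1 + 6 i \sqrt{389}\right) = 8931 - 6 i \sqrt{389}$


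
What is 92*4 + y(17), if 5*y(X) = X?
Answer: 1857/5 ≈ 371.40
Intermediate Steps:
y(X) = X/5
92*4 + y(17) = 92*4 + (⅕)*17 = 368 + 17/5 = 1857/5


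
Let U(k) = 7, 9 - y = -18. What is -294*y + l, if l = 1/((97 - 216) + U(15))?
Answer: -889057/112 ≈ -7938.0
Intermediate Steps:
y = 27 (y = 9 - 1*(-18) = 9 + 18 = 27)
l = -1/112 (l = 1/((97 - 216) + 7) = 1/(-119 + 7) = 1/(-112) = -1/112 ≈ -0.0089286)
-294*y + l = -294*27 - 1/112 = -7938 - 1/112 = -889057/112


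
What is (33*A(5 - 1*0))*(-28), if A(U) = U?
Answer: -4620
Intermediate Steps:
(33*A(5 - 1*0))*(-28) = (33*(5 - 1*0))*(-28) = (33*(5 + 0))*(-28) = (33*5)*(-28) = 165*(-28) = -4620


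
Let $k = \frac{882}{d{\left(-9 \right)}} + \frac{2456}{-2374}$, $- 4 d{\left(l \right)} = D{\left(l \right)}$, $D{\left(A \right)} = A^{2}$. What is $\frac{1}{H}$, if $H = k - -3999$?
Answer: $\frac{10683}{42244961} \approx 0.00025288$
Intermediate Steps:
$d{\left(l \right)} = - \frac{l^{2}}{4}$
$k = - \frac{476356}{10683}$ ($k = \frac{882}{\left(- \frac{1}{4}\right) \left(-9\right)^{2}} + \frac{2456}{-2374} = \frac{882}{\left(- \frac{1}{4}\right) 81} + 2456 \left(- \frac{1}{2374}\right) = \frac{882}{- \frac{81}{4}} - \frac{1228}{1187} = 882 \left(- \frac{4}{81}\right) - \frac{1228}{1187} = - \frac{392}{9} - \frac{1228}{1187} = - \frac{476356}{10683} \approx -44.59$)
$H = \frac{42244961}{10683}$ ($H = - \frac{476356}{10683} - -3999 = - \frac{476356}{10683} + 3999 = \frac{42244961}{10683} \approx 3954.4$)
$\frac{1}{H} = \frac{1}{\frac{42244961}{10683}} = \frac{10683}{42244961}$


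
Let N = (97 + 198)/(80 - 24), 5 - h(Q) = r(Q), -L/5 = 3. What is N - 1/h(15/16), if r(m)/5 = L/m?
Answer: 25019/4760 ≈ 5.2561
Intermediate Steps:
L = -15 (L = -5*3 = -15)
r(m) = -75/m (r(m) = 5*(-15/m) = -75/m)
h(Q) = 5 + 75/Q (h(Q) = 5 - (-75)/Q = 5 + 75/Q)
N = 295/56 ≈ 5.2679
N - 1/h(15/16) = 295/56 - 1/(5 + 75/((15/16))) = 295/56 - 1/(5 + 75/((15*(1/16)))) = 295/56 - 1/(5 + 75/(15/16)) = 295/56 - 1/(5 + 75*(16/15)) = 295/56 - 1/(5 + 80) = 295/56 - 1/85 = 25019/4760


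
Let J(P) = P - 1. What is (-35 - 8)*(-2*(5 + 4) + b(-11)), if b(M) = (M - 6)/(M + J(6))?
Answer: 3913/6 ≈ 652.17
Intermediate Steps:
J(P) = -1 + P
b(M) = (-6 + M)/(5 + M) (b(M) = (M - 6)/(M + (-1 + 6)) = (-6 + M)/(M + 5) = (-6 + M)/(5 + M))
(-35 - 8)*(-2*(5 + 4) + b(-11)) = (-35 - 8)*(-2*(5 + 4) + (-6 - 11)/(5 - 11)) = -43*(-2*9 - 17/(-6)) = -43*(-18 - ⅙*(-17)) = -43*(-18 + 17/6) = -43*(-91/6) = 3913/6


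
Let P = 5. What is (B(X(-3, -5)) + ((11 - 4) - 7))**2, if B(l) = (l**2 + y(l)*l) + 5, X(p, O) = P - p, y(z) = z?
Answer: 17689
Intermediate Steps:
X(p, O) = 5 - p
B(l) = 5 + 2*l**2 (B(l) = (l**2 + l*l) + 5 = (l**2 + l**2) + 5 = 2*l**2 + 5 = 5 + 2*l**2)
(B(X(-3, -5)) + ((11 - 4) - 7))**2 = ((5 + 2*(5 - 1*(-3))**2) + ((11 - 4) - 7))**2 = ((5 + 2*(5 + 3)**2) + (7 - 7))**2 = ((5 + 2*8**2) + 0)**2 = ((5 + 2*64) + 0)**2 = ((5 + 128) + 0)**2 = (133 + 0)**2 = 133**2 = 17689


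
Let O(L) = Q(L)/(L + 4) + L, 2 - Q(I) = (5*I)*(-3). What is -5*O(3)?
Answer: -340/7 ≈ -48.571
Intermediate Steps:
Q(I) = 2 + 15*I (Q(I) = 2 - 5*I*(-3) = 2 - (-15)*I = 2 + 15*I)
O(L) = L + (2 + 15*L)/(4 + L) (O(L) = (2 + 15*L)/(L + 4) + L = (2 + 15*L)/(4 + L) + L = L + (2 + 15*L)/(4 + L))
-5*O(3) = -5*(2 + 3² + 19*3)/(4 + 3) = -5*(2 + 9 + 57)/7 = -5*68/7 = -340/7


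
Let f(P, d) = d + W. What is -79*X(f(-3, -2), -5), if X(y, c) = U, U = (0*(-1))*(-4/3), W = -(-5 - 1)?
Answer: 0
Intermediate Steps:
W = 6 (W = -1*(-6) = 6)
U = 0 (U = 0*(-4*⅓) = 0*(-4/3) = 0)
f(P, d) = 6 + d (f(P, d) = d + 6 = 6 + d)
X(y, c) = 0
-79*X(f(-3, -2), -5) = -79*0 = 0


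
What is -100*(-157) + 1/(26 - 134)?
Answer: 1695599/108 ≈ 15700.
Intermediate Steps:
-100*(-157) + 1/(26 - 134) = 15700 + 1/(-108) = 15700 - 1/108 = 1695599/108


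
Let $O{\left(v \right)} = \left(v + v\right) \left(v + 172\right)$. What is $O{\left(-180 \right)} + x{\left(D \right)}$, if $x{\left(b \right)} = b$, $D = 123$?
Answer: $3003$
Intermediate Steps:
$O{\left(v \right)} = 2 v \left(172 + v\right)$
$O{\left(-180 \right)} + x{\left(D \right)} = 2 \left(-180\right) \left(172 - 180\right) + 123 = 2 \left(-180\right) \left(-8\right) + 123 = 2880 + 123 = 3003$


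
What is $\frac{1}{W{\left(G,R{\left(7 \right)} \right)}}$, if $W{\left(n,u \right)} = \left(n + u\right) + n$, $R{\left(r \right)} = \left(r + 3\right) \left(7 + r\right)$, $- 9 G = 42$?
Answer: $\frac{3}{392} \approx 0.0076531$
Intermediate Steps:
$G = - \frac{14}{3}$ ($G = \left(- \frac{1}{9}\right) 42 = - \frac{14}{3} \approx -4.6667$)
$R{\left(r \right)} = \left(3 + r\right) \left(7 + r\right)$
$W{\left(n,u \right)} = u + 2 n$
$\frac{1}{W{\left(G,R{\left(7 \right)} \right)}} = \frac{1}{\left(21 + 7^{2} + 10 \cdot 7\right) + 2 \left(- \frac{14}{3}\right)} = \frac{1}{\left(21 + 49 + 70\right) - \frac{28}{3}} = \frac{1}{140 - \frac{28}{3}} = \frac{1}{\frac{392}{3}} = \frac{3}{392}$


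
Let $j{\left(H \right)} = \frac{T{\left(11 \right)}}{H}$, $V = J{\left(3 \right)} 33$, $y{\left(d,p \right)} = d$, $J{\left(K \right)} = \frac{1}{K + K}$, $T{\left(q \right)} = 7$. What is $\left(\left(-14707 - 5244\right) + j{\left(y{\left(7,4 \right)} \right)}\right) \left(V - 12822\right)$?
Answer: $255689175$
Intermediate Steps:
$J{\left(K \right)} = \frac{1}{2 K}$
$V = \frac{11}{2}$ ($V = \frac{1}{2 \cdot 3} \cdot 33 = \frac{1}{2} \cdot \frac{1}{3} \cdot 33 = \frac{1}{6} \cdot 33 = \frac{11}{2} \approx 5.5$)
$j{\left(H \right)} = \frac{7}{H}$
$\left(\left(-14707 - 5244\right) + j{\left(y{\left(7,4 \right)} \right)}\right) \left(V - 12822\right) = \left(\left(-14707 - 5244\right) + \frac{7}{7}\right) \left(\frac{11}{2} - 12822\right) = \left(\left(-14707 - 5244\right) + 7 \cdot \frac{1}{7}\right) \left(- \frac{25633}{2}\right) = \left(-19951 + 1\right) \left(- \frac{25633}{2}\right) = \left(-19950\right) \left(- \frac{25633}{2}\right) = 255689175$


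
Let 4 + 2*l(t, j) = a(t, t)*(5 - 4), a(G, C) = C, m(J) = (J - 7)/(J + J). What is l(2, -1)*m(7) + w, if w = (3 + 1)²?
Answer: 16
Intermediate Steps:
m(J) = (-7 + J)/(2*J) (m(J) = (-7 + J)/((2*J)) = (-7 + J)*(1/(2*J)) = (-7 + J)/(2*J))
l(t, j) = -2 + t/2 (l(t, j) = -2 + (t*(5 - 4))/2 = -2 + (t*1)/2 = -2 + t/2)
w = 16 (w = 4² = 16)
l(2, -1)*m(7) + w = (-2 + (½)*2)*((½)*(-7 + 7)/7) + 16 = (-2 + 1)*((½)*(⅐)*0) + 16 = -1*0 + 16 = 0 + 16 = 16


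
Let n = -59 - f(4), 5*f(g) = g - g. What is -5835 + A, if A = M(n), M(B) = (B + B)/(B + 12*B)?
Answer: -75853/13 ≈ -5834.8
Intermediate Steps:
f(g) = 0 (f(g) = (g - g)/5 = (⅕)*0 = 0)
n = -59 (n = -59 - 1*0 = -59 + 0 = -59)
M(B) = 2/13 (M(B) = (2*B)/((13*B)) = (2*B)*(1/(13*B)) = 2/13)
A = 2/13 ≈ 0.15385
-5835 + A = -5835 + 2/13 = -75853/13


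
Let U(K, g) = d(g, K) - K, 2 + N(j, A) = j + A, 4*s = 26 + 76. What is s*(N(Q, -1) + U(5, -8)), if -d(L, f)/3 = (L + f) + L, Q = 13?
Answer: 969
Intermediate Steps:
s = 51/2 (s = (26 + 76)/4 = (1/4)*102 = 51/2 ≈ 25.500)
d(L, f) = -6*L - 3*f (d(L, f) = -3*((L + f) + L) = -3*(f + 2*L) = -6*L - 3*f)
N(j, A) = -2 + A + j (N(j, A) = -2 + (j + A) = -2 + (A + j) = -2 + A + j)
U(K, g) = -6*g - 4*K (U(K, g) = (-6*g - 3*K) - K = -6*g - 4*K)
s*(N(Q, -1) + U(5, -8)) = 51*((-2 - 1 + 13) + (-6*(-8) - 4*5))/2 = 51*(10 + (48 - 20))/2 = 51*(10 + 28)/2 = (51/2)*38 = 969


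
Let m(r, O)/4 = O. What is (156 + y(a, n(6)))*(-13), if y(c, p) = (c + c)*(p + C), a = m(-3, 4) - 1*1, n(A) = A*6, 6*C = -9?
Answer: -15483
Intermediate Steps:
C = -3/2 (C = (⅙)*(-9) = -3/2 ≈ -1.5000)
m(r, O) = 4*O
n(A) = 6*A
a = 15 (a = 4*4 - 1*1 = 16 - 1 = 15)
y(c, p) = 2*c*(-3/2 + p) (y(c, p) = (c + c)*(p - 3/2) = (2*c)*(-3/2 + p) = 2*c*(-3/2 + p))
(156 + y(a, n(6)))*(-13) = (156 + 15*(-3 + 2*(6*6)))*(-13) = (156 + 15*(-3 + 2*36))*(-13) = (156 + 15*(-3 + 72))*(-13) = (156 + 15*69)*(-13) = (156 + 1035)*(-13) = 1191*(-13) = -15483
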